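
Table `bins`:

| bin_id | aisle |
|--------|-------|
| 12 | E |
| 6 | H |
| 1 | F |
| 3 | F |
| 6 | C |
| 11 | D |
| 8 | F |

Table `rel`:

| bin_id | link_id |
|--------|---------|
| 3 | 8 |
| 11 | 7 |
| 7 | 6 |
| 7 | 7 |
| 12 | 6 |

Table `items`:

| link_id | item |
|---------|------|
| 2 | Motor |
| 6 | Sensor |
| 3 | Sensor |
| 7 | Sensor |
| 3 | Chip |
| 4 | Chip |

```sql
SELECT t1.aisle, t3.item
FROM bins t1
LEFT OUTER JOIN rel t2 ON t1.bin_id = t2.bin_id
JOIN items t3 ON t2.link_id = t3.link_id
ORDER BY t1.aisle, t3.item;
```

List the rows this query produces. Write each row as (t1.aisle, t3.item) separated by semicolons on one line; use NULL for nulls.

(D, Sensor); (E, Sensor)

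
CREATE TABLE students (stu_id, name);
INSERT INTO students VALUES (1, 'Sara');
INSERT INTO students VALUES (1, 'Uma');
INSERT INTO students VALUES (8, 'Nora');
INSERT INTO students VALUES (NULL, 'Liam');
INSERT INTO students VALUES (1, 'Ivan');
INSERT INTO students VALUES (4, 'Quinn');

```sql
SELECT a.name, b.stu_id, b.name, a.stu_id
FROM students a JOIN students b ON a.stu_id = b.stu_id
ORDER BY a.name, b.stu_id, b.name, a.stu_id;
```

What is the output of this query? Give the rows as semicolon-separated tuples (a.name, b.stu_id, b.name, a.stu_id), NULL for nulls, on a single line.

(Ivan, 1, Ivan, 1); (Ivan, 1, Sara, 1); (Ivan, 1, Uma, 1); (Nora, 8, Nora, 8); (Quinn, 4, Quinn, 4); (Sara, 1, Ivan, 1); (Sara, 1, Sara, 1); (Sara, 1, Uma, 1); (Uma, 1, Ivan, 1); (Uma, 1, Sara, 1); (Uma, 1, Uma, 1)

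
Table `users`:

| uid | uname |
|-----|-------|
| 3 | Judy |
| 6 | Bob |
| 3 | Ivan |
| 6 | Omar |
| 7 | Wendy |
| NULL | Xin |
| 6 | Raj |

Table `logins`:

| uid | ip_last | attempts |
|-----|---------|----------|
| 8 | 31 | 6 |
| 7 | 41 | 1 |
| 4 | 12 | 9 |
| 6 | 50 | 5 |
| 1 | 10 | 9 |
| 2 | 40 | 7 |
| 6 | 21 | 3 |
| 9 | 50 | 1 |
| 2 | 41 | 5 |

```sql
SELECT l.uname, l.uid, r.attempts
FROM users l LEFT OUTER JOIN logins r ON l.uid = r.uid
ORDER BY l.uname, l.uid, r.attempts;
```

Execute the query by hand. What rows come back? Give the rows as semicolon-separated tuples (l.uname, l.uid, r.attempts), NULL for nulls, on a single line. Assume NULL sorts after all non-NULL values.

(Bob, 6, 3); (Bob, 6, 5); (Ivan, 3, NULL); (Judy, 3, NULL); (Omar, 6, 3); (Omar, 6, 5); (Raj, 6, 3); (Raj, 6, 5); (Wendy, 7, 1); (Xin, NULL, NULL)

LEFT JOIN keeps every row from `users`; unmatched rows get NULL for `logins`'s columns.
Matching on l.uid = r.uid. A NULL in a compared column never satisfies the condition.
- l row (uid=3): no match → kept, r columns NULL.
- l row (uid=6): matches 2 r row(s) → 2 output row(s).
- l row (uid=3): no match → kept, r columns NULL.
- l row (uid=6): matches 2 r row(s) → 2 output row(s).
- l row (uid=7): matches 1 r row(s) → 1 output row(s).
- l row (uid=NULL): no match → kept, r columns NULL.
- l row (uid=6): matches 2 r row(s) → 2 output row(s).
After projecting and ordering:
l.uname | l.uid | r.attempts
Bob | 6 | 3
Bob | 6 | 5
Ivan | 3 | NULL
Judy | 3 | NULL
Omar | 6 | 3
Omar | 6 | 5
Raj | 6 | 3
Raj | 6 | 5
Wendy | 7 | 1
Xin | NULL | NULL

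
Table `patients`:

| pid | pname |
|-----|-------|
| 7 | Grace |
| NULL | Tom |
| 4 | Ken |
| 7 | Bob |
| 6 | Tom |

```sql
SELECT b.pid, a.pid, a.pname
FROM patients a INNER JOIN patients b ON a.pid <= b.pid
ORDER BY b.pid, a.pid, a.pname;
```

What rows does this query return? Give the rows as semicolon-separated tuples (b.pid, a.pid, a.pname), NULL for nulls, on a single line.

INNER JOIN keeps only pairs where the ON condition holds.
Matching on a.pid <= b.pid. A NULL in a compared column never satisfies the condition.
- pid=7: 2 matching b row(s), so 2 row(s) emitted.
- pid=NULL: no matching b row, dropped.
- pid=4: 4 matching b row(s), so 4 row(s) emitted.
- pid=7: 2 matching b row(s), so 2 row(s) emitted.
- pid=6: 3 matching b row(s), so 3 row(s) emitted.

(4, 4, Ken); (6, 4, Ken); (6, 6, Tom); (7, 4, Ken); (7, 4, Ken); (7, 6, Tom); (7, 6, Tom); (7, 7, Bob); (7, 7, Bob); (7, 7, Grace); (7, 7, Grace)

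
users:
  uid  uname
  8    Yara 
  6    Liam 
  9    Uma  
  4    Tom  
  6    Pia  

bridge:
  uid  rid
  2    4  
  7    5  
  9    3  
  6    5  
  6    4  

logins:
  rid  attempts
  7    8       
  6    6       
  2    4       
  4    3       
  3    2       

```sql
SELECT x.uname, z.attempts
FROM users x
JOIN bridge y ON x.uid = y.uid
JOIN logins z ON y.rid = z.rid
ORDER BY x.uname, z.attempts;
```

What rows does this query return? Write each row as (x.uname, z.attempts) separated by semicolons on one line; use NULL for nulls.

Evaluate left to right. First `users x INNER JOIN bridge y` on uid: 5 row(s).
Then INNER JOIN `logins z` on rid: keep only rows whose y.rid appears in z.

(Liam, 3); (Pia, 3); (Uma, 2)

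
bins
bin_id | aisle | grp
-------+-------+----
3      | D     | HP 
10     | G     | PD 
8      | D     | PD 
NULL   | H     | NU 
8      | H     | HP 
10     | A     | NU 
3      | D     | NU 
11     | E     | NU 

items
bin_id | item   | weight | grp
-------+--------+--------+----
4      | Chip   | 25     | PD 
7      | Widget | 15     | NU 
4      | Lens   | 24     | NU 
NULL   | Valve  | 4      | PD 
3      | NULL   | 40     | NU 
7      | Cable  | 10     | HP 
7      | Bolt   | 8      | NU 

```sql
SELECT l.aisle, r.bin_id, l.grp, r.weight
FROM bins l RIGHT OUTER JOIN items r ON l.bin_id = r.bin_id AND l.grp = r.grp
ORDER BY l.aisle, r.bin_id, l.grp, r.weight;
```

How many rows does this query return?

7

RIGHT JOIN keeps every row from `items`; unmatched rows get NULL for `bins`'s columns.
Matching on l.bin_id = r.bin_id AND l.grp = r.grp. A NULL in a compared column never satisfies the condition.
- l[0] bin_id=3, grp=HP → no match.
- l[1] bin_id=10, grp=PD → no match.
- l[2] bin_id=8, grp=PD → no match.
- l[3] bin_id=NULL, grp=NU → no match.
- l[4] bin_id=8, grp=HP → no match.
- l[5] bin_id=10, grp=NU → no match.
- l[6] bin_id=3, grp=NU → 1 match(es) in r → 1 row(s).
- l[7] bin_id=11, grp=NU → no match.
- plus 6 unmatched r row(s), each kept with NULL l columns.
Total: 1 matched + 6 padded = 7 rows.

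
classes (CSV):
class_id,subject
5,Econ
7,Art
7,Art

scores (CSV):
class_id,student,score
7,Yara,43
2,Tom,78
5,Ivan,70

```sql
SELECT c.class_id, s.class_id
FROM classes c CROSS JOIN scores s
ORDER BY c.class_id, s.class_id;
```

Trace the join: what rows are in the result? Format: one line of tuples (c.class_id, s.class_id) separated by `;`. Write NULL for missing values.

(5, 2); (5, 5); (5, 7); (7, 2); (7, 2); (7, 5); (7, 5); (7, 7); (7, 7)

CROSS JOIN pairs every row of `classes` with every row of `scores`: 3 × 3 = 9 rows.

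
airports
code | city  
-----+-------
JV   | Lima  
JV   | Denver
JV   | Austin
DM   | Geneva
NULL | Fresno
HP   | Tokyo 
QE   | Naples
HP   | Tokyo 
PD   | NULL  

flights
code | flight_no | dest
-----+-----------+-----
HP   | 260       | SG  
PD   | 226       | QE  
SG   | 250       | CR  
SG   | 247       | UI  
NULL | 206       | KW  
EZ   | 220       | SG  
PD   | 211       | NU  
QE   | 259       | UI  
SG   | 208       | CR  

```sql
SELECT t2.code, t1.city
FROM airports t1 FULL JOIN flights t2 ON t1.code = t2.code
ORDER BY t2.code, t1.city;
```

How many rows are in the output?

FULL OUTER JOIN keeps every row from both sides; unmatched rows get NULL for the other side's columns.
Matching on t1.code = t2.code. A NULL in a compared column never satisfies the condition.
- code=JV: no t2 row matches, row kept with t2 columns NULL.
- code=JV: no t2 row matches, row kept with t2 columns NULL.
- code=JV: no t2 row matches, row kept with t2 columns NULL.
- code=DM: no t2 row matches, row kept with t2 columns NULL.
- code=NULL: no t2 row matches, row kept with t2 columns NULL.
- code=HP: 1 matching t2 row(s), so 1 row(s) emitted.
- code=QE: 1 matching t2 row(s), so 1 row(s) emitted.
- code=HP: 1 matching t2 row(s), so 1 row(s) emitted.
- code=PD: 2 matching t2 row(s), so 2 row(s) emitted.
- plus 5 unmatched t2 row(s), each kept with NULL t1 columns.
Total: 5 matched + 10 padded = 15 rows.

15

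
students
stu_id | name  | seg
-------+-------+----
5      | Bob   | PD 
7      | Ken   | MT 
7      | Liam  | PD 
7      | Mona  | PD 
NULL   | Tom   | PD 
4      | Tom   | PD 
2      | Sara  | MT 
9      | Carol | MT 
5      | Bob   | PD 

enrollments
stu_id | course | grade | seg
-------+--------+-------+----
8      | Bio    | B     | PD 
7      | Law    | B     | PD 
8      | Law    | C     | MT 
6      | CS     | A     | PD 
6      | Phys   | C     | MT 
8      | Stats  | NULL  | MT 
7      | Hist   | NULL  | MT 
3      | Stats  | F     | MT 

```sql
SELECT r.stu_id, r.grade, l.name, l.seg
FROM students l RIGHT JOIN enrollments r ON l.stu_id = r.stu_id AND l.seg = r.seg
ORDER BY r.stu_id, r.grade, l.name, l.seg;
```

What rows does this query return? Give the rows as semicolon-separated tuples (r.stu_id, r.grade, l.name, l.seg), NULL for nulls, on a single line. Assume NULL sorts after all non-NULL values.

(3, F, NULL, NULL); (6, A, NULL, NULL); (6, C, NULL, NULL); (7, B, Liam, PD); (7, B, Mona, PD); (7, NULL, Ken, MT); (8, B, NULL, NULL); (8, C, NULL, NULL); (8, NULL, NULL, NULL)

RIGHT JOIN keeps every row from `enrollments`; unmatched rows get NULL for `students`'s columns.
Matching on l.stu_id = r.stu_id AND l.seg = r.seg. A NULL in a compared column never satisfies the condition.
- l row (stu_id=5, seg=PD): no match.
- l row (stu_id=7, seg=MT): matches 1 r row(s) → 1 output row(s).
- l row (stu_id=7, seg=PD): matches 1 r row(s) → 1 output row(s).
- l row (stu_id=7, seg=PD): matches 1 r row(s) → 1 output row(s).
- l row (stu_id=NULL, seg=PD): no match.
- l row (stu_id=4, seg=PD): no match.
- l row (stu_id=2, seg=MT): no match.
- l row (stu_id=9, seg=MT): no match.
- l row (stu_id=5, seg=PD): no match.
- 6 r row(s) had no l match → kept, l columns NULL.
After projecting and ordering:
r.stu_id | r.grade | l.name | l.seg
3 | F | NULL | NULL
6 | A | NULL | NULL
6 | C | NULL | NULL
7 | B | Liam | PD
7 | B | Mona | PD
7 | NULL | Ken | MT
8 | B | NULL | NULL
8 | C | NULL | NULL
8 | NULL | NULL | NULL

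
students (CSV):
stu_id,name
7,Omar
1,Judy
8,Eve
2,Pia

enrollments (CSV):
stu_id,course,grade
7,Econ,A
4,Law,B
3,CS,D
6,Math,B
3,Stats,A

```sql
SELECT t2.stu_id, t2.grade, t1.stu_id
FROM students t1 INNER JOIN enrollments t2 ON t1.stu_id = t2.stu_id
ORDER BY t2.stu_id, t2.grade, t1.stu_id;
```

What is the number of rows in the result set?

1

INNER JOIN keeps only pairs where the ON condition holds.
Matching on t1.stu_id = t2.stu_id.
- t1 row (stu_id=7): matches 1 t2 row(s) → 1 output row(s).
- t1 row (stu_id=1): no match → dropped.
- t1 row (stu_id=8): no match → dropped.
- t1 row (stu_id=2): no match → dropped.
Total: 1 rows.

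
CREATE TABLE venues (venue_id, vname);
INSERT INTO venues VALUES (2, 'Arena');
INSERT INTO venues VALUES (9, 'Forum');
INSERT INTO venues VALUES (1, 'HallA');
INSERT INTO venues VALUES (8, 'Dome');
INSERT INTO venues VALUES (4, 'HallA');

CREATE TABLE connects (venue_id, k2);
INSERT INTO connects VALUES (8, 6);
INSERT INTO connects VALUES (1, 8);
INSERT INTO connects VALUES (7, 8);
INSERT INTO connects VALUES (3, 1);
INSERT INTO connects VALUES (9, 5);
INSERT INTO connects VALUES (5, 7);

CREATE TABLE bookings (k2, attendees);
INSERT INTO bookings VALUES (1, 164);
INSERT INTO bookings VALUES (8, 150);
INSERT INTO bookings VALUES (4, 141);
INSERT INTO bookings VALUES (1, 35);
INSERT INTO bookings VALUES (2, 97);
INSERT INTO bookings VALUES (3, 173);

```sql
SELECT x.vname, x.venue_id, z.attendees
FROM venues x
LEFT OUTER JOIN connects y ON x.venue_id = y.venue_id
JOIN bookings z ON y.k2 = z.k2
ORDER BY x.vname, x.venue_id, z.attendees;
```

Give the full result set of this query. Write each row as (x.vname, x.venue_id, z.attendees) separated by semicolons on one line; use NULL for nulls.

Evaluate left to right. First `venues x LEFT JOIN connects y` on venue_id: 5 row(s).
Then INNER JOIN `bookings z` on k2: keep only rows whose y.k2 appears in z.

(HallA, 1, 150)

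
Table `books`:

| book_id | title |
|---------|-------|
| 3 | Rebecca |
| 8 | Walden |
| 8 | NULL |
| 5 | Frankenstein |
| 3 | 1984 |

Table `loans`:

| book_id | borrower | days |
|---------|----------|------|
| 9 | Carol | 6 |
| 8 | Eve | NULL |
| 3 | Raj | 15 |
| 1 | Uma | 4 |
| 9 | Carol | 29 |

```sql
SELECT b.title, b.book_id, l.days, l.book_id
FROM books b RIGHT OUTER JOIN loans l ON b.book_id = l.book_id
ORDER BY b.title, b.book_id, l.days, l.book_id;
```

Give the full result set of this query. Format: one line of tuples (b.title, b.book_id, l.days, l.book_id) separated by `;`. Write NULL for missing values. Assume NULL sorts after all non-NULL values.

(1984, 3, 15, 3); (Rebecca, 3, 15, 3); (Walden, 8, NULL, 8); (NULL, 8, NULL, 8); (NULL, NULL, 4, 1); (NULL, NULL, 6, 9); (NULL, NULL, 29, 9)

RIGHT JOIN keeps every row from `loans`; unmatched rows get NULL for `books`'s columns.
Matching on b.book_id = l.book_id.
- book_id=3: 1 matching l row(s), so 1 row(s) emitted.
- book_id=8: 1 matching l row(s), so 1 row(s) emitted.
- book_id=8: 1 matching l row(s), so 1 row(s) emitted.
- book_id=5: no matching l row.
- book_id=3: 1 matching l row(s), so 1 row(s) emitted.
- plus 3 unmatched l row(s), each kept with NULL b columns.
After projecting and ordering:
b.title | b.book_id | l.days | l.book_id
1984 | 3 | 15 | 3
Rebecca | 3 | 15 | 3
Walden | 8 | NULL | 8
NULL | 8 | NULL | 8
NULL | NULL | 4 | 1
NULL | NULL | 6 | 9
NULL | NULL | 29 | 9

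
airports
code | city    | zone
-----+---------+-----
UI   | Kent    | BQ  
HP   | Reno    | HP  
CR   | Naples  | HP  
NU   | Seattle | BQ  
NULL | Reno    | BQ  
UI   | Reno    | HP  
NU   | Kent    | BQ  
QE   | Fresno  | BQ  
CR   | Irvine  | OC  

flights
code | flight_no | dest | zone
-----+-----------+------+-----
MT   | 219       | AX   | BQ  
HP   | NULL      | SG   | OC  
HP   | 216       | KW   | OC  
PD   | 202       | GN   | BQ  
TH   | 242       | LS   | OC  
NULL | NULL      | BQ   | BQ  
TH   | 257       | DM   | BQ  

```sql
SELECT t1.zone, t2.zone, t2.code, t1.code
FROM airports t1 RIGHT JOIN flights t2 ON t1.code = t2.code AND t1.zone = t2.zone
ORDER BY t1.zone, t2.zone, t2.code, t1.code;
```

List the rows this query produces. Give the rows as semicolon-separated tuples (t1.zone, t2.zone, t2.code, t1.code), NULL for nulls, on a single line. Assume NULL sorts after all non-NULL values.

(NULL, BQ, MT, NULL); (NULL, BQ, PD, NULL); (NULL, BQ, TH, NULL); (NULL, BQ, NULL, NULL); (NULL, OC, HP, NULL); (NULL, OC, HP, NULL); (NULL, OC, TH, NULL)

RIGHT JOIN keeps every row from `flights`; unmatched rows get NULL for `airports`'s columns.
Matching on t1.code = t2.code AND t1.zone = t2.zone. A NULL in a compared column never satisfies the condition.
- code=UI, zone=BQ: no matching t2 row.
- code=HP, zone=HP: no matching t2 row.
- code=CR, zone=HP: no matching t2 row.
- code=NU, zone=BQ: no matching t2 row.
- code=NULL, zone=BQ: no matching t2 row.
- code=UI, zone=HP: no matching t2 row.
- code=NU, zone=BQ: no matching t2 row.
- code=QE, zone=BQ: no matching t2 row.
- code=CR, zone=OC: no matching t2 row.
- plus 7 unmatched t2 row(s), each kept with NULL t1 columns.
After projecting and ordering:
t1.zone | t2.zone | t2.code | t1.code
NULL | BQ | MT | NULL
NULL | BQ | PD | NULL
NULL | BQ | TH | NULL
NULL | BQ | NULL | NULL
NULL | OC | HP | NULL
NULL | OC | HP | NULL
NULL | OC | TH | NULL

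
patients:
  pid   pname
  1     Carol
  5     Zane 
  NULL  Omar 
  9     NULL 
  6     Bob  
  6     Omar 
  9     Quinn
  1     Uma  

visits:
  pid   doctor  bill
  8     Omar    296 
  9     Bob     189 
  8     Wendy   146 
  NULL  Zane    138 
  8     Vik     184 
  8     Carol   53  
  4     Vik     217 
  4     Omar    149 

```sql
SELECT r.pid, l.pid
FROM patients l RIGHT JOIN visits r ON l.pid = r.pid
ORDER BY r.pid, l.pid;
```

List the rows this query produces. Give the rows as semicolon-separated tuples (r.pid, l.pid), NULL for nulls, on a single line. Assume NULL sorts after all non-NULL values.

RIGHT JOIN keeps every row from `visits`; unmatched rows get NULL for `patients`'s columns.
Matching on l.pid = r.pid. A NULL in a compared column never satisfies the condition.
- pid=1: no matching r row.
- pid=5: no matching r row.
- pid=NULL: no matching r row.
- pid=9: 1 matching r row(s), so 1 row(s) emitted.
- pid=6: no matching r row.
- pid=6: no matching r row.
- pid=9: 1 matching r row(s), so 1 row(s) emitted.
- pid=1: no matching r row.
- 7 row(s) from r found no l partner → padded with NULL.
After projecting and ordering:
r.pid | l.pid
4 | NULL
4 | NULL
8 | NULL
8 | NULL
8 | NULL
8 | NULL
9 | 9
9 | 9
NULL | NULL

(4, NULL); (4, NULL); (8, NULL); (8, NULL); (8, NULL); (8, NULL); (9, 9); (9, 9); (NULL, NULL)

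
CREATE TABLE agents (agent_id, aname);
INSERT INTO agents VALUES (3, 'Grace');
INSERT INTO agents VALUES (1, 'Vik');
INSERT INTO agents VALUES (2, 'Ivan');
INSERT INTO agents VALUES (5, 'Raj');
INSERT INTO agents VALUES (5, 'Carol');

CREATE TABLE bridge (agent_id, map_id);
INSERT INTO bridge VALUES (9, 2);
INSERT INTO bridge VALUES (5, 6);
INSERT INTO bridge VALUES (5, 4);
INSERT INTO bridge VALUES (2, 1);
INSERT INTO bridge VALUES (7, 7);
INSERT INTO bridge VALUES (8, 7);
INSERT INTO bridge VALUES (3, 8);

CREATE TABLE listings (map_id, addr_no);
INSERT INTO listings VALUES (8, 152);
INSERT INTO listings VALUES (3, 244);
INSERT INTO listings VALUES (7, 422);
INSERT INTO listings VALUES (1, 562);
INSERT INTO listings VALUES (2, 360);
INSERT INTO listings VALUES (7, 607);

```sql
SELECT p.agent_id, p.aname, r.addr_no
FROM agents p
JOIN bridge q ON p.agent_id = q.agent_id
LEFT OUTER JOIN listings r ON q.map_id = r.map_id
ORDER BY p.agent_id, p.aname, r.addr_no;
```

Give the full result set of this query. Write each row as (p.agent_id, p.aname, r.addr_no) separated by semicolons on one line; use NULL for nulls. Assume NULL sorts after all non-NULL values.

(2, Ivan, 562); (3, Grace, 152); (5, Carol, NULL); (5, Carol, NULL); (5, Raj, NULL); (5, Raj, NULL)

Evaluate left to right. First `agents p INNER JOIN bridge q` on agent_id: 6 row(s).
Then LEFT JOIN `listings r` on map_id: each of those 6 rows is kept; rows whose q.map_id has no match in r get NULL for r's columns.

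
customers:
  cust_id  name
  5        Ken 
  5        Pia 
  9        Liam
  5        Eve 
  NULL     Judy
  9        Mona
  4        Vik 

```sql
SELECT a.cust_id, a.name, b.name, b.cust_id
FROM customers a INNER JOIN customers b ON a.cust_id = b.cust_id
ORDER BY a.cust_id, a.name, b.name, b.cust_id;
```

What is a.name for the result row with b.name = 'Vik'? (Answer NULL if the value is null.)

Vik

INNER JOIN keeps only pairs where the ON condition holds.
Matching on a.cust_id = b.cust_id. A NULL in a compared column never satisfies the condition.
- a (cust_id=5) pairs with 3 row(s) of b.
- a (cust_id=5) pairs with 3 row(s) of b.
- a (cust_id=9) pairs with 2 row(s) of b.
- a (cust_id=5) pairs with 3 row(s) of b.
- a (cust_id=NULL) has no partner → excluded.
- a (cust_id=9) pairs with 2 row(s) of b.
- a (cust_id=4) pairs with 1 row(s) of b.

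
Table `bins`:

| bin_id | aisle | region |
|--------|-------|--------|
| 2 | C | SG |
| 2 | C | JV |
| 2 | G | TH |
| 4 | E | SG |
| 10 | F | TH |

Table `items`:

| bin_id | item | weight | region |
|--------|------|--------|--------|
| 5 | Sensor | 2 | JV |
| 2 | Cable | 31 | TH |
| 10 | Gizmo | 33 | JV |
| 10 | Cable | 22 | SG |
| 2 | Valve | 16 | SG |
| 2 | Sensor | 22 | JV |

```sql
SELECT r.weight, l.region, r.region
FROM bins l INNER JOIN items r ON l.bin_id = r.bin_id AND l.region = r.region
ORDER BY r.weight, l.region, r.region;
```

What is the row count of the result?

3

INNER JOIN keeps only pairs where the ON condition holds.
Matching on l.bin_id = r.bin_id AND l.region = r.region.
- l[0] bin_id=2, region=SG → 1 match(es) in r → 1 row(s).
- l[1] bin_id=2, region=JV → 1 match(es) in r → 1 row(s).
- l[2] bin_id=2, region=TH → 1 match(es) in r → 1 row(s).
- l[3] bin_id=4, region=SG → no match; dropped.
- l[4] bin_id=10, region=TH → no match; dropped.
Total: 3 rows.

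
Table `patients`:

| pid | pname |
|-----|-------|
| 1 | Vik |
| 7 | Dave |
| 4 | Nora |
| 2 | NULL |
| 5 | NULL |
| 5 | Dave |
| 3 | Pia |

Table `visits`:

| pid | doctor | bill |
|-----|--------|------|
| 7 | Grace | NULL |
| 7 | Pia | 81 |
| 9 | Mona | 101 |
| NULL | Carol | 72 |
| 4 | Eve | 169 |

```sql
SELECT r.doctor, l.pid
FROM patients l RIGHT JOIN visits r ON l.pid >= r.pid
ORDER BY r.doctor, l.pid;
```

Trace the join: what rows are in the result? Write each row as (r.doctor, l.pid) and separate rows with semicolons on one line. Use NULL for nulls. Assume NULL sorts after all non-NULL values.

RIGHT JOIN keeps every row from `visits`; unmatched rows get NULL for `patients`'s columns.
Matching on l.pid >= r.pid. A NULL in a compared column never satisfies the condition.
- l[0] pid=1 → no match.
- l[1] pid=7 → 3 match(es) in r → 3 row(s).
- l[2] pid=4 → 1 match(es) in r → 1 row(s).
- l[3] pid=2 → no match.
- l[4] pid=5 → 1 match(es) in r → 1 row(s).
- l[5] pid=5 → 1 match(es) in r → 1 row(s).
- l[6] pid=3 → no match.
- plus 2 unmatched r row(s), each kept with NULL l columns.
After projecting and ordering:
r.doctor | l.pid
Carol | NULL
Eve | 4
Eve | 5
Eve | 5
Eve | 7
Grace | 7
Mona | NULL
Pia | 7

(Carol, NULL); (Eve, 4); (Eve, 5); (Eve, 5); (Eve, 7); (Grace, 7); (Mona, NULL); (Pia, 7)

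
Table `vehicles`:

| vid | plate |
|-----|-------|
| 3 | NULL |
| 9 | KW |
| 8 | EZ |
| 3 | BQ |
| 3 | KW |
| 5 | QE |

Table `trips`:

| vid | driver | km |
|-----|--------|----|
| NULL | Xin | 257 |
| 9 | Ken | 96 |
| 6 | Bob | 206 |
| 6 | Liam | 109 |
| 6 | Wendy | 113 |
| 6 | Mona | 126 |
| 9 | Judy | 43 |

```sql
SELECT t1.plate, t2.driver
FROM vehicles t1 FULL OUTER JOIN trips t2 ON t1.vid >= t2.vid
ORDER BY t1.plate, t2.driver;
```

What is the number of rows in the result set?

15

FULL OUTER JOIN keeps every row from both sides; unmatched rows get NULL for the other side's columns.
Matching on t1.vid >= t2.vid. A NULL in a compared column never satisfies the condition.
- t1 row (vid=3): no match → kept, t2 columns NULL.
- t1 row (vid=9): matches 6 t2 row(s) → 6 output row(s).
- t1 row (vid=8): matches 4 t2 row(s) → 4 output row(s).
- t1 row (vid=3): no match → kept, t2 columns NULL.
- t1 row (vid=3): no match → kept, t2 columns NULL.
- t1 row (vid=5): no match → kept, t2 columns NULL.
- 1 t2 row(s) had no t1 match → kept, t1 columns NULL.
Total: 10 matched + 5 padded = 15 rows.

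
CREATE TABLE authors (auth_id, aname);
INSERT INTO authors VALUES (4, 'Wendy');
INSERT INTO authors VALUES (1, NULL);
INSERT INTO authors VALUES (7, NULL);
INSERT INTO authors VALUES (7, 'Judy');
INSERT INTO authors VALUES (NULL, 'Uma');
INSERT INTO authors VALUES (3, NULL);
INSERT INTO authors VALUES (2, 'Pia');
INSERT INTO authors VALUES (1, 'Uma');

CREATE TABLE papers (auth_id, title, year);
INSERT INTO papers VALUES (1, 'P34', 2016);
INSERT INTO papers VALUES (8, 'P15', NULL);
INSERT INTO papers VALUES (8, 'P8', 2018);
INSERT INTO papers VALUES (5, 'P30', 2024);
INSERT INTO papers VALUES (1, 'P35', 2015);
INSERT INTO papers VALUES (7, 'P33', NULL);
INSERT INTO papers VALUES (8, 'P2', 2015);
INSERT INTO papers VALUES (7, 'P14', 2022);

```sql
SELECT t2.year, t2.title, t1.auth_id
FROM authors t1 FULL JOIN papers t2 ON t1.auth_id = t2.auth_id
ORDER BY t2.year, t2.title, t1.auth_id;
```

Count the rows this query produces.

16

FULL OUTER JOIN keeps every row from both sides; unmatched rows get NULL for the other side's columns.
Matching on t1.auth_id = t2.auth_id. A NULL in a compared column never satisfies the condition.
Matched pairs: 8; unmatched t1 rows kept: 4; unmatched t2 rows kept: 4.
Total: 8 matched + 8 padded = 16 rows.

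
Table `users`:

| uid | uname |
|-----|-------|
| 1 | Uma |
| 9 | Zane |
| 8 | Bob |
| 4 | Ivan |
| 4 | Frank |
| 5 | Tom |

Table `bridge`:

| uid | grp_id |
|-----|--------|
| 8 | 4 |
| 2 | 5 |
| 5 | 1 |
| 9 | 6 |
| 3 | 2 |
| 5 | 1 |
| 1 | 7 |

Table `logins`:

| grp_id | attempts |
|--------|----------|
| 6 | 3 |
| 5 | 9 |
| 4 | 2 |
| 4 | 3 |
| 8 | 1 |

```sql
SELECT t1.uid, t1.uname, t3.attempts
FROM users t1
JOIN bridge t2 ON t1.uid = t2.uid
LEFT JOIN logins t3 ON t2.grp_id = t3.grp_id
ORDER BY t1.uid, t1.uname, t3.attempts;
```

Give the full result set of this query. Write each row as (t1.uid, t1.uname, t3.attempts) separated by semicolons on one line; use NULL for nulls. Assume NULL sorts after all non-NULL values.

(1, Uma, NULL); (5, Tom, NULL); (5, Tom, NULL); (8, Bob, 2); (8, Bob, 3); (9, Zane, 3)

Evaluate left to right. First `users t1 INNER JOIN bridge t2` on uid: 5 row(s).
Then LEFT JOIN `logins t3` on grp_id: each of those 5 rows is kept; rows whose t2.grp_id has no match in t3 get NULL for t3's columns.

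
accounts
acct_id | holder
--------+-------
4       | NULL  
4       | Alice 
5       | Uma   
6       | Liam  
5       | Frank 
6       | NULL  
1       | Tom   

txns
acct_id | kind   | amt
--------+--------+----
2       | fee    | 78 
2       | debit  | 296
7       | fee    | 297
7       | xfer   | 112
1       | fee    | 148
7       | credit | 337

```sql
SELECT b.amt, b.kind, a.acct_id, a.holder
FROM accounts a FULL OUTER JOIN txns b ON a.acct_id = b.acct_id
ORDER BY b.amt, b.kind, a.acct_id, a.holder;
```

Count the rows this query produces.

FULL OUTER JOIN keeps every row from both sides; unmatched rows get NULL for the other side's columns.
Matching on a.acct_id = b.acct_id.
- a[0] acct_id=4 → no match; kept with NULLs on the b side.
- a[1] acct_id=4 → no match; kept with NULLs on the b side.
- a[2] acct_id=5 → no match; kept with NULLs on the b side.
- a[3] acct_id=6 → no match; kept with NULLs on the b side.
- a[4] acct_id=5 → no match; kept with NULLs on the b side.
- a[5] acct_id=6 → no match; kept with NULLs on the b side.
- a[6] acct_id=1 → 1 match(es) in b → 1 row(s).
- 5 row(s) from b found no a partner → padded with NULL.
Total: 1 matched + 11 padded = 12 rows.

12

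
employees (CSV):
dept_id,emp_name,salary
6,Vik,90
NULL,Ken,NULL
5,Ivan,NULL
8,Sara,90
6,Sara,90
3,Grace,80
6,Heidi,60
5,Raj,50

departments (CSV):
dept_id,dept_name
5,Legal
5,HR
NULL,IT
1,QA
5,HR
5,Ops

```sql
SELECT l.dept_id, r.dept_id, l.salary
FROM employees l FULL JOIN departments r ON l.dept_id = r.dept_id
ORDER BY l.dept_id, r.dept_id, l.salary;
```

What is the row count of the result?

16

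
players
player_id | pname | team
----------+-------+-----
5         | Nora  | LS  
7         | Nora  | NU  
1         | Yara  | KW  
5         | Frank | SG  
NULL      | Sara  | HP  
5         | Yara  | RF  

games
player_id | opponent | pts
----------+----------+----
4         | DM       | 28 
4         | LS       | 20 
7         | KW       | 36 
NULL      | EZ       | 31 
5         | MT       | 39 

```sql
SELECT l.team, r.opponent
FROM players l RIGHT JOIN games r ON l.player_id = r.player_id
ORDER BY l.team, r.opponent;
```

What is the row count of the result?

7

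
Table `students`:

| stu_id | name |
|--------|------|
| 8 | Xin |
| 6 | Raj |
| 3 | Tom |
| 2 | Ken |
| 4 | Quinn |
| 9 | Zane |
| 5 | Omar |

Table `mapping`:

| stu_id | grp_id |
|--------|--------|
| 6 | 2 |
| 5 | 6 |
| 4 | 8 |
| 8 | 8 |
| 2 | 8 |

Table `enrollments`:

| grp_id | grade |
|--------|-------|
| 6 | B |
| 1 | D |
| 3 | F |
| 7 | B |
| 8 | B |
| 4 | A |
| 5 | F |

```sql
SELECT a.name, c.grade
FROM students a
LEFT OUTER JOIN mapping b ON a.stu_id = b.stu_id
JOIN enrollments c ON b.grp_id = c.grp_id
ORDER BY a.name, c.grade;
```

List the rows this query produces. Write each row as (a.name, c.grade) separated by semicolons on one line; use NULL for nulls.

Evaluate left to right. First `students a LEFT JOIN mapping b` on stu_id: 7 row(s).
Then INNER JOIN `enrollments c` on grp_id: keep only rows whose b.grp_id appears in c.

(Ken, B); (Omar, B); (Quinn, B); (Xin, B)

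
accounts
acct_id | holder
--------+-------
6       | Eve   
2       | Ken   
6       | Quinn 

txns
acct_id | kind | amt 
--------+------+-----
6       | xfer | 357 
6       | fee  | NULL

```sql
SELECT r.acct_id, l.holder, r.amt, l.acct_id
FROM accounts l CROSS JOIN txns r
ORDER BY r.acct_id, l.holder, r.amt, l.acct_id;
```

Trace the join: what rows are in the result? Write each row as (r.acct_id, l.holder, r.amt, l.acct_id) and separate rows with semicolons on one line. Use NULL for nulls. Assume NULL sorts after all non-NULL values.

(6, Eve, 357, 6); (6, Eve, NULL, 6); (6, Ken, 357, 2); (6, Ken, NULL, 2); (6, Quinn, 357, 6); (6, Quinn, NULL, 6)

CROSS JOIN pairs every row of `accounts` with every row of `txns`: 3 × 2 = 6 rows.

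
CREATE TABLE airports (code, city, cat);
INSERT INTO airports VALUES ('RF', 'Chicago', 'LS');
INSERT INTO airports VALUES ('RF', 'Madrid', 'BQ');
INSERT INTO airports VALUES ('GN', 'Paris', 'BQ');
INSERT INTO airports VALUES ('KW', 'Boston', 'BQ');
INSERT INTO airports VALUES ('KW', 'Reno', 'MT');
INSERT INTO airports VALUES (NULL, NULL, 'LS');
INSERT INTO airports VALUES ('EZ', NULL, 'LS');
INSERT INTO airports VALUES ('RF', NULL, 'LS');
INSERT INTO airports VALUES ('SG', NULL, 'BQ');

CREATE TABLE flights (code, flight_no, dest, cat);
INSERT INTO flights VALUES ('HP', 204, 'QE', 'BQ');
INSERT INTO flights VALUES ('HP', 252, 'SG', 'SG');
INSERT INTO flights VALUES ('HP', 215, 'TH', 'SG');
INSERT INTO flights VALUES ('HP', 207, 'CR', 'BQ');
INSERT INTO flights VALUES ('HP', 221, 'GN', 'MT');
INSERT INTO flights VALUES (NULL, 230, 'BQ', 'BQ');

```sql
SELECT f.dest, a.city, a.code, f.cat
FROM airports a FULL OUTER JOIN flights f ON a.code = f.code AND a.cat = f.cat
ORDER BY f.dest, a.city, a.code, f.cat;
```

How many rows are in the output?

15

FULL OUTER JOIN keeps every row from both sides; unmatched rows get NULL for the other side's columns.
Matching on a.code = f.code AND a.cat = f.cat. A NULL in a compared column never satisfies the condition.
- a (code=RF, cat=LS) has no partner → padded with NULL.
- a (code=RF, cat=BQ) has no partner → padded with NULL.
- a (code=GN, cat=BQ) has no partner → padded with NULL.
- a (code=KW, cat=BQ) has no partner → padded with NULL.
- a (code=KW, cat=MT) has no partner → padded with NULL.
- a (code=NULL, cat=LS) has no partner → padded with NULL.
- a (code=EZ, cat=LS) has no partner → padded with NULL.
- a (code=RF, cat=LS) has no partner → padded with NULL.
- a (code=SG, cat=BQ) has no partner → padded with NULL.
- plus 6 unmatched f row(s), each kept with NULL a columns.
Total: 0 matched + 15 padded = 15 rows.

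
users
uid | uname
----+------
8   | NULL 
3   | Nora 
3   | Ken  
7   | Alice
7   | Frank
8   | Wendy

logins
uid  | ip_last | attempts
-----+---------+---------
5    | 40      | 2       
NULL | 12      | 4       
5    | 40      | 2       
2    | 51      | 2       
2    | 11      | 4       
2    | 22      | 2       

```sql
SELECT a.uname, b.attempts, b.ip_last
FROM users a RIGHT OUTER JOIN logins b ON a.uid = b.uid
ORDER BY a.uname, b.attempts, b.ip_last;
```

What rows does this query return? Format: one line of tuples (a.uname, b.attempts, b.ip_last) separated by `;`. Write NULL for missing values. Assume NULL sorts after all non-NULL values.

(NULL, 2, 22); (NULL, 2, 40); (NULL, 2, 40); (NULL, 2, 51); (NULL, 4, 11); (NULL, 4, 12)

RIGHT JOIN keeps every row from `logins`; unmatched rows get NULL for `users`'s columns.
Matching on a.uid = b.uid. A NULL in a compared column never satisfies the condition.
- a[0] uid=8 → no match.
- a[1] uid=3 → no match.
- a[2] uid=3 → no match.
- a[3] uid=7 → no match.
- a[4] uid=7 → no match.
- a[5] uid=8 → no match.
- 6 row(s) from b found no a partner → padded with NULL.
After projecting and ordering:
a.uname | b.attempts | b.ip_last
NULL | 2 | 22
NULL | 2 | 40
NULL | 2 | 40
NULL | 2 | 51
NULL | 4 | 11
NULL | 4 | 12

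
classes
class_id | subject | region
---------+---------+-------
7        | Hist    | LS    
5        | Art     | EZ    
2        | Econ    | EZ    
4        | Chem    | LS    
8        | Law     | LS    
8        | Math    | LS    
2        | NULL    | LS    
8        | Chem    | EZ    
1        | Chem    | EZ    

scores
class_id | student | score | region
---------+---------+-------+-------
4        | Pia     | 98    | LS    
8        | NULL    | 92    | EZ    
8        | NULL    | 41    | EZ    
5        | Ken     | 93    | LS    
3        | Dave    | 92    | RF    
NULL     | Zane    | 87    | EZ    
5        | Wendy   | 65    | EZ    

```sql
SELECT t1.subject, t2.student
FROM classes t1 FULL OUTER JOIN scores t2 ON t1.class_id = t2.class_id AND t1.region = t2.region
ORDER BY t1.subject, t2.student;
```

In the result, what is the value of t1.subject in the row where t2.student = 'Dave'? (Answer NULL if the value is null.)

NULL

FULL OUTER JOIN keeps every row from both sides; unmatched rows get NULL for the other side's columns.
Matching on t1.class_id = t2.class_id AND t1.region = t2.region. A NULL in a compared column never satisfies the condition.
- class_id=7, region=LS: no t2 row matches, row kept with t2 columns NULL.
- class_id=5, region=EZ: 1 matching t2 row(s), so 1 row(s) emitted.
- class_id=2, region=EZ: no t2 row matches, row kept with t2 columns NULL.
- class_id=4, region=LS: 1 matching t2 row(s), so 1 row(s) emitted.
- class_id=8, region=LS: no t2 row matches, row kept with t2 columns NULL.
- class_id=8, region=LS: no t2 row matches, row kept with t2 columns NULL.
- class_id=2, region=LS: no t2 row matches, row kept with t2 columns NULL.
- class_id=8, region=EZ: 2 matching t2 row(s), so 2 row(s) emitted.
- class_id=1, region=EZ: no t2 row matches, row kept with t2 columns NULL.
- plus 3 unmatched t2 row(s), each kept with NULL t1 columns.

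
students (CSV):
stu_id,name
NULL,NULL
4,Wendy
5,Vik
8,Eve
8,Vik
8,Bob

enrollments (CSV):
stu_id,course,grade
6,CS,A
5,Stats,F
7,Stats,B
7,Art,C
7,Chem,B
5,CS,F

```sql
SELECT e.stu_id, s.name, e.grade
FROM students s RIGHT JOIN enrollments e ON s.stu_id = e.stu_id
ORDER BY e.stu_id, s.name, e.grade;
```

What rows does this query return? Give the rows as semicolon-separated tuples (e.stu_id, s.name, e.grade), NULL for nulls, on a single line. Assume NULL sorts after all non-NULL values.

RIGHT JOIN keeps every row from `enrollments`; unmatched rows get NULL for `students`'s columns.
Matching on s.stu_id = e.stu_id. A NULL in a compared column never satisfies the condition.
Matched pairs: 2; unmatched e rows kept: 4.

(5, Vik, F); (5, Vik, F); (6, NULL, A); (7, NULL, B); (7, NULL, B); (7, NULL, C)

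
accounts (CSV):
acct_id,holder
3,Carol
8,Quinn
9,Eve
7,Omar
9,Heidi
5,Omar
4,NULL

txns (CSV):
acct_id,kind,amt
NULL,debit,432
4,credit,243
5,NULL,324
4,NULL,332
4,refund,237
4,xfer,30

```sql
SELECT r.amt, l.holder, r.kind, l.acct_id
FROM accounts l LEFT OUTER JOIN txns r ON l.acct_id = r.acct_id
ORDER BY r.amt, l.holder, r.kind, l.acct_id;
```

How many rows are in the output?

10

LEFT JOIN keeps every row from `accounts`; unmatched rows get NULL for `txns`'s columns.
Matching on l.acct_id = r.acct_id. A NULL in a compared column never satisfies the condition.
Matched pairs: 5; unmatched l rows kept: 5.
Total: 5 matched + 5 padded = 10 rows.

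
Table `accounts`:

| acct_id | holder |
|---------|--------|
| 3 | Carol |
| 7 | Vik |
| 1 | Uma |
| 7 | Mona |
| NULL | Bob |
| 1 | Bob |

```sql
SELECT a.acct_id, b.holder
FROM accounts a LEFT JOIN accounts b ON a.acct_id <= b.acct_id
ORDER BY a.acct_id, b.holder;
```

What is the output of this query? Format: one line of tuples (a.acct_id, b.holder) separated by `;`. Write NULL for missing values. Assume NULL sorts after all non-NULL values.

LEFT JOIN keeps every row from `accounts a`; unmatched rows get NULL for `accounts b`'s columns.
Matching on a.acct_id <= b.acct_id. A NULL in a compared column never satisfies the condition.
Matched pairs: 17; unmatched a rows kept: 1.

(1, Bob); (1, Bob); (1, Carol); (1, Carol); (1, Mona); (1, Mona); (1, Uma); (1, Uma); (1, Vik); (1, Vik); (3, Carol); (3, Mona); (3, Vik); (7, Mona); (7, Mona); (7, Vik); (7, Vik); (NULL, NULL)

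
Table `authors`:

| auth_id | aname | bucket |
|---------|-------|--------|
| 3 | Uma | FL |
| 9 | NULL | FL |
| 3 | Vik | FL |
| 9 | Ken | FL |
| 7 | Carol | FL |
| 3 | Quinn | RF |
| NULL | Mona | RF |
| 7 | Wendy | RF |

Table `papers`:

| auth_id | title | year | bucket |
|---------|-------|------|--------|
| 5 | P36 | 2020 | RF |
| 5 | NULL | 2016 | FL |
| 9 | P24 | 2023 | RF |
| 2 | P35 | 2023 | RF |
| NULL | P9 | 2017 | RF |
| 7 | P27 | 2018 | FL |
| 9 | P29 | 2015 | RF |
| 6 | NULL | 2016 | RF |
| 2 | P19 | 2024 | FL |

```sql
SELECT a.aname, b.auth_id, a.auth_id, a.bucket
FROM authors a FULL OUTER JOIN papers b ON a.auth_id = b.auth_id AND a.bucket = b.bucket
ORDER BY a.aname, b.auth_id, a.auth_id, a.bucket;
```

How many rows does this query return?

16

FULL OUTER JOIN keeps every row from both sides; unmatched rows get NULL for the other side's columns.
Matching on a.auth_id = b.auth_id AND a.bucket = b.bucket. A NULL in a compared column never satisfies the condition.
- auth_id=3, bucket=FL: no b row matches, row kept with b columns NULL.
- auth_id=9, bucket=FL: no b row matches, row kept with b columns NULL.
- auth_id=3, bucket=FL: no b row matches, row kept with b columns NULL.
- auth_id=9, bucket=FL: no b row matches, row kept with b columns NULL.
- auth_id=7, bucket=FL: 1 matching b row(s), so 1 row(s) emitted.
- auth_id=3, bucket=RF: no b row matches, row kept with b columns NULL.
- auth_id=NULL, bucket=RF: no b row matches, row kept with b columns NULL.
- auth_id=7, bucket=RF: no b row matches, row kept with b columns NULL.
- plus 8 unmatched b row(s), each kept with NULL a columns.
Total: 1 matched + 15 padded = 16 rows.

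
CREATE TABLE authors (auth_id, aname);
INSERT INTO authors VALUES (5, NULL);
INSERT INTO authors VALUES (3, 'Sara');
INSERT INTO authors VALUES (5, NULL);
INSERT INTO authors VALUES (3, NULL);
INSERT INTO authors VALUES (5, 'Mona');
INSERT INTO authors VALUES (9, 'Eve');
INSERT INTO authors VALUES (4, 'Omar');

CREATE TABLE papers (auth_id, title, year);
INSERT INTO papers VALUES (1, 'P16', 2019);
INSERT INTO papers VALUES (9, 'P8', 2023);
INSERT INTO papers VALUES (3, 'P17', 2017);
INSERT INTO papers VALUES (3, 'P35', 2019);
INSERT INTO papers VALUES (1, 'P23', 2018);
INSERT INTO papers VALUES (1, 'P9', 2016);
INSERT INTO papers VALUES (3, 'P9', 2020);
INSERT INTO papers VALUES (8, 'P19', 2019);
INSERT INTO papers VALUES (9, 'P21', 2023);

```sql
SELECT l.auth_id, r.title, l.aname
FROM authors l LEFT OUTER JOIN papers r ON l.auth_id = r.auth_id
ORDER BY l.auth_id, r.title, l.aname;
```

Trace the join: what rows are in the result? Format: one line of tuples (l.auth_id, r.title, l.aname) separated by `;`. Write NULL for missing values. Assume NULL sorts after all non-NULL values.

(3, P17, Sara); (3, P17, NULL); (3, P35, Sara); (3, P35, NULL); (3, P9, Sara); (3, P9, NULL); (4, NULL, Omar); (5, NULL, Mona); (5, NULL, NULL); (5, NULL, NULL); (9, P21, Eve); (9, P8, Eve)

LEFT JOIN keeps every row from `authors`; unmatched rows get NULL for `papers`'s columns.
Matching on l.auth_id = r.auth_id.
- l (auth_id=5) has no partner → padded with NULL.
- l (auth_id=3) pairs with 3 row(s) of r.
- l (auth_id=5) has no partner → padded with NULL.
- l (auth_id=3) pairs with 3 row(s) of r.
- l (auth_id=5) has no partner → padded with NULL.
- l (auth_id=9) pairs with 2 row(s) of r.
- l (auth_id=4) has no partner → padded with NULL.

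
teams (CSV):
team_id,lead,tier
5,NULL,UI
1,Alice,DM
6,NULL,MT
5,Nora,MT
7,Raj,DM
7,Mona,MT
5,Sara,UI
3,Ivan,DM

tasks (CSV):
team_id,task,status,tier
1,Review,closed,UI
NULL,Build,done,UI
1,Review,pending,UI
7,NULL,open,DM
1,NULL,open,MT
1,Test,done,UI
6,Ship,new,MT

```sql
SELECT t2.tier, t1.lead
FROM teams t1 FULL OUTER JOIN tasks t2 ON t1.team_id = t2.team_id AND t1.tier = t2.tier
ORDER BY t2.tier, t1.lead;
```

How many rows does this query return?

FULL OUTER JOIN keeps every row from both sides; unmatched rows get NULL for the other side's columns.
Matching on t1.team_id = t2.team_id AND t1.tier = t2.tier. A NULL in a compared column never satisfies the condition.
- t1 (team_id=5, tier=UI) has no partner → padded with NULL.
- t1 (team_id=1, tier=DM) has no partner → padded with NULL.
- t1 (team_id=6, tier=MT) pairs with 1 row(s) of t2.
- t1 (team_id=5, tier=MT) has no partner → padded with NULL.
- t1 (team_id=7, tier=DM) pairs with 1 row(s) of t2.
- t1 (team_id=7, tier=MT) has no partner → padded with NULL.
- t1 (team_id=5, tier=UI) has no partner → padded with NULL.
- t1 (team_id=3, tier=DM) has no partner → padded with NULL.
- plus 5 unmatched t2 row(s), each kept with NULL t1 columns.
Total: 2 matched + 11 padded = 13 rows.

13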